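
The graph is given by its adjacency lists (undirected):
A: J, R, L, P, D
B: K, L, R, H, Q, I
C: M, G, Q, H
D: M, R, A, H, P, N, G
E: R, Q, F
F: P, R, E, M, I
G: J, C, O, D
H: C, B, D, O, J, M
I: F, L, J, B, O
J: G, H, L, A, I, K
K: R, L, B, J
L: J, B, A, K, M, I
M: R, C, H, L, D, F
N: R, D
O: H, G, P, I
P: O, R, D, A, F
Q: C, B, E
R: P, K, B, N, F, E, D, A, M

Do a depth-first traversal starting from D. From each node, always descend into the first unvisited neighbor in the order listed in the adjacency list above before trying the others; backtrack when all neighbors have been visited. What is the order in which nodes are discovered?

Visit D
D → M
M → R
R → P
P → O
O → H
H → C
C → G
G → J
J → L
L → B
B → K
B → Q
Q → E
E → F
F → I
L → A
R → N

D, M, R, P, O, H, C, G, J, L, B, K, Q, E, F, I, A, N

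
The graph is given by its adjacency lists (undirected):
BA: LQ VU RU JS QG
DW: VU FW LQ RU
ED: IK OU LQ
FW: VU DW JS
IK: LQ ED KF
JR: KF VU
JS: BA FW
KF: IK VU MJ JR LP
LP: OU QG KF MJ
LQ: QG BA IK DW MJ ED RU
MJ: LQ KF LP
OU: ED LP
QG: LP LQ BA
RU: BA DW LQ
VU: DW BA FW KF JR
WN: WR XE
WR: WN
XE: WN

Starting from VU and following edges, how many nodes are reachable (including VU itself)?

BFS from VU visits: VU, DW, BA, FW, KF, JR, LQ, RU, JS, QG, IK, MJ, LP, ED, OU
Reachable nodes: 15 of 18 total.

15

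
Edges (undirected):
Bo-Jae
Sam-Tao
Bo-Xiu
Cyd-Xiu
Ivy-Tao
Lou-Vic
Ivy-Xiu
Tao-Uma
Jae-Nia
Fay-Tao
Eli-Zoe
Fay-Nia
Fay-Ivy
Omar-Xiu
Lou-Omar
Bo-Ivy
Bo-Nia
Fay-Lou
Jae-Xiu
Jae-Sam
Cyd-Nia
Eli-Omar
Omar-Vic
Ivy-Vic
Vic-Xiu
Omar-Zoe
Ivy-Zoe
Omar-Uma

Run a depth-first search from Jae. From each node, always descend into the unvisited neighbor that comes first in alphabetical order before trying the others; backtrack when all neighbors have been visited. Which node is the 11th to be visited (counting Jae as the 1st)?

Sam

Visit Jae
Jae → Bo
Bo → Ivy
Ivy → Fay
Fay → Lou
Lou → Omar
Omar → Eli
Eli → Zoe
Omar → Uma
Uma → Tao
Tao → Sam
Omar → Vic
Vic → Xiu
Xiu → Cyd
Cyd → Nia

Visit order: Jae, Bo, Ivy, Fay, Lou, Omar, Eli, Zoe, Uma, Tao, Sam, Vic, Xiu, Cyd, Nia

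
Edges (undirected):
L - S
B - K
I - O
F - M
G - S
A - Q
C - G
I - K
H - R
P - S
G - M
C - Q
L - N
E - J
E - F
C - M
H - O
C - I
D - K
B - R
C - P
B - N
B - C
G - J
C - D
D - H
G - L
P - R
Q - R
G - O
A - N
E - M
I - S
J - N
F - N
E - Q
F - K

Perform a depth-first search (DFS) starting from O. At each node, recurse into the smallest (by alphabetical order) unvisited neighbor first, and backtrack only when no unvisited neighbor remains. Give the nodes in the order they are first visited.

O G C B K D H R P S I L N A Q E F M J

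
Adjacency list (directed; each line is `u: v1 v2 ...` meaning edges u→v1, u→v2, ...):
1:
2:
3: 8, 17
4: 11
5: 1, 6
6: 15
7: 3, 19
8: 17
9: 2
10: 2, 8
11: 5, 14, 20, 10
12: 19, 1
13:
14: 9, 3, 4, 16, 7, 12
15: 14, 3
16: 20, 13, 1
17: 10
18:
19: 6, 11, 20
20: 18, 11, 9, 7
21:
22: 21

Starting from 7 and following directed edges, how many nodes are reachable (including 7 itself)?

BFS from 7 visits: 7, 19, 3, 20, 11, 6, 17, 8, 18, 9, 14, 10, 5, 15, 2, 16, 12, 4, 1, 13
Reachable nodes: 20 of 22 total.

20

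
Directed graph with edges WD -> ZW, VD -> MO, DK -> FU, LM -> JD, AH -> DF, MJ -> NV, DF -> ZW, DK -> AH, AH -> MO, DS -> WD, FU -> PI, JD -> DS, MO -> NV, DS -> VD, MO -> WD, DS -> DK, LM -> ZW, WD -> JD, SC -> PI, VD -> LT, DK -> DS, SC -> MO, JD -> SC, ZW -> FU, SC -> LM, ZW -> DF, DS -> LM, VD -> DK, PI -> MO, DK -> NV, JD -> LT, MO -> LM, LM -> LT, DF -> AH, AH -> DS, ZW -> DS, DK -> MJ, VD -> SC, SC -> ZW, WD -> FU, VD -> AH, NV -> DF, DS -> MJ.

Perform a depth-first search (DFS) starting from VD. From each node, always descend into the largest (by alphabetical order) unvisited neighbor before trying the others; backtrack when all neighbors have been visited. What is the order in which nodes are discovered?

Visit VD
VD → SC
SC → ZW
ZW → FU
FU → PI
PI → MO
MO → WD
WD → JD
JD → LT
JD → DS
DS → MJ
MJ → NV
NV → DF
DF → AH
DS → LM
DS → DK

VD, SC, ZW, FU, PI, MO, WD, JD, LT, DS, MJ, NV, DF, AH, LM, DK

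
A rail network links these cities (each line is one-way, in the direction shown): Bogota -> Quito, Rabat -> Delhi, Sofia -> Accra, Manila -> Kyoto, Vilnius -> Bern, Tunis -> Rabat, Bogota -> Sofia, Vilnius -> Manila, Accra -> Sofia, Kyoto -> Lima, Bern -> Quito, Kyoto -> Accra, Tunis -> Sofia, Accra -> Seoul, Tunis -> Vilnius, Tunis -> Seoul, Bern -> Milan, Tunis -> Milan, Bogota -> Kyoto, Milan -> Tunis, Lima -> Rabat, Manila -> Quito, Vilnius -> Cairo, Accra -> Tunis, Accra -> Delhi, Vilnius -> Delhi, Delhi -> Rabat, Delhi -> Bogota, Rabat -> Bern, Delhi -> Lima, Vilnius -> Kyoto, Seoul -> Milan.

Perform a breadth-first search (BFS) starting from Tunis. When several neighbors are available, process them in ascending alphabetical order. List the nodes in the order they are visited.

Visit Tunis; enqueue Milan, Rabat, Seoul, Sofia, Vilnius → queue [Milan, Rabat, Seoul, Sofia, Vilnius]
Visit Milan → queue [Rabat, Seoul, Sofia, Vilnius]
Visit Rabat; enqueue Bern, Delhi → queue [Seoul, Sofia, Vilnius, Bern, Delhi]
Visit Seoul → queue [Sofia, Vilnius, Bern, Delhi]
Visit Sofia; enqueue Accra → queue [Vilnius, Bern, Delhi, Accra]
Visit Vilnius; enqueue Cairo, Kyoto, Manila → queue [Bern, Delhi, Accra, Cairo, Kyoto, Manila]
Visit Bern; enqueue Quito → queue [Delhi, Accra, Cairo, Kyoto, Manila, Quito]
Visit Delhi; enqueue Bogota, Lima → queue [Accra, Cairo, Kyoto, Manila, Quito, Bogota, Lima]
Visit Accra → queue [Cairo, Kyoto, Manila, Quito, Bogota, Lima]
Visit Cairo → queue [Kyoto, Manila, Quito, Bogota, Lima]
Visit Kyoto → queue [Manila, Quito, Bogota, Lima]
Visit Manila → queue [Quito, Bogota, Lima]
Visit Quito → queue [Bogota, Lima]
Visit Bogota → queue [Lima]
Visit Lima → queue []

Tunis, Milan, Rabat, Seoul, Sofia, Vilnius, Bern, Delhi, Accra, Cairo, Kyoto, Manila, Quito, Bogota, Lima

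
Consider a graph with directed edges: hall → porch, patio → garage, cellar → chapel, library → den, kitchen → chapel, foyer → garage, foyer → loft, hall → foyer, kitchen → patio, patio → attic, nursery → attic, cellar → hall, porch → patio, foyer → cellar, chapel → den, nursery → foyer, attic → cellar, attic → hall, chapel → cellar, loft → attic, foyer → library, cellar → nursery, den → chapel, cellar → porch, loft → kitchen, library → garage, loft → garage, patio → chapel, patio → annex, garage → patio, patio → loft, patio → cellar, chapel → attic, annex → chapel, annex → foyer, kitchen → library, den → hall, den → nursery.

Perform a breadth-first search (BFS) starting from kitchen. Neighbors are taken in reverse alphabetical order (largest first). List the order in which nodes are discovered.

Visit kitchen; enqueue patio, library, chapel → queue [patio, library, chapel]
Visit patio; enqueue loft, garage, cellar, attic, annex → queue [library, chapel, loft, garage, cellar, attic, annex]
Visit library; enqueue den → queue [chapel, loft, garage, cellar, attic, annex, den]
Visit chapel → queue [loft, garage, cellar, attic, annex, den]
Visit loft → queue [garage, cellar, attic, annex, den]
Visit garage → queue [cellar, attic, annex, den]
Visit cellar; enqueue porch, nursery, hall → queue [attic, annex, den, porch, nursery, hall]
Visit attic → queue [annex, den, porch, nursery, hall]
Visit annex; enqueue foyer → queue [den, porch, nursery, hall, foyer]
Visit den → queue [porch, nursery, hall, foyer]
Visit porch → queue [nursery, hall, foyer]
Visit nursery → queue [hall, foyer]
Visit hall → queue [foyer]
Visit foyer → queue []

kitchen, patio, library, chapel, loft, garage, cellar, attic, annex, den, porch, nursery, hall, foyer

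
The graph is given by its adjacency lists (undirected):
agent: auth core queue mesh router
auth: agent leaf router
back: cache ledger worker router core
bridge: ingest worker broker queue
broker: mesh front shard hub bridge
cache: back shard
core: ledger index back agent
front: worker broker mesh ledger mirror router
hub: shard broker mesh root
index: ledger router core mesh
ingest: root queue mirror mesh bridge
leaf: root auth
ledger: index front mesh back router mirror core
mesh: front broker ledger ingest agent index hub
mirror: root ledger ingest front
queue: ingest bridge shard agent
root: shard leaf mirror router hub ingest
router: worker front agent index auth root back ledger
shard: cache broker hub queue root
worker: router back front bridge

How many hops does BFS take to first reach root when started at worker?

2

Level 0: worker
Level 1: back, bridge, front, router
Level 2: agent, auth, broker, cache, core, index, ingest, ledger, mesh, mirror, queue, root
Level 3: hub, leaf, shard
root first appears at level 2.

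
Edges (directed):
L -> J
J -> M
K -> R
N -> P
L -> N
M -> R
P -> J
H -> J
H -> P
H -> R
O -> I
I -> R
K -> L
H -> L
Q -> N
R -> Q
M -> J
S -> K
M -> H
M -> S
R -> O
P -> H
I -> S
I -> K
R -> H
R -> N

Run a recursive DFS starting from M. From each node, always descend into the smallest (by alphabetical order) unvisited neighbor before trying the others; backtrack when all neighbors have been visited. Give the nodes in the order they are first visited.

Visit M
M → H
H → J
H → L
L → N
N → P
H → R
R → O
O → I
I → K
I → S
R → Q

M → H → J → L → N → P → R → O → I → K → S → Q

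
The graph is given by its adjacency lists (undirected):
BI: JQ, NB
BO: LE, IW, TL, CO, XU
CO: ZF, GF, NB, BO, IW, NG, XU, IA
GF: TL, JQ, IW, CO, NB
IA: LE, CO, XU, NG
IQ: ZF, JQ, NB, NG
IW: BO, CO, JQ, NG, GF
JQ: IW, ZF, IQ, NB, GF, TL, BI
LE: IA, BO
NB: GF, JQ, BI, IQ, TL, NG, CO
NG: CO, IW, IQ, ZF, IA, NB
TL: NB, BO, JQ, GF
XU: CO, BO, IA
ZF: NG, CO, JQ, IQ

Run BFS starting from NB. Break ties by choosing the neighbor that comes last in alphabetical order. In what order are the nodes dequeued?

NB, TL, NG, JQ, IQ, GF, CO, BI, BO, ZF, IW, IA, XU, LE

Visit NB; enqueue TL, NG, JQ, IQ, GF, CO, BI → queue [TL, NG, JQ, IQ, GF, CO, BI]
Visit TL; enqueue BO → queue [NG, JQ, IQ, GF, CO, BI, BO]
Visit NG; enqueue ZF, IW, IA → queue [JQ, IQ, GF, CO, BI, BO, ZF, IW, IA]
Visit JQ → queue [IQ, GF, CO, BI, BO, ZF, IW, IA]
Visit IQ → queue [GF, CO, BI, BO, ZF, IW, IA]
Visit GF → queue [CO, BI, BO, ZF, IW, IA]
Visit CO; enqueue XU → queue [BI, BO, ZF, IW, IA, XU]
Visit BI → queue [BO, ZF, IW, IA, XU]
Visit BO; enqueue LE → queue [ZF, IW, IA, XU, LE]
Visit ZF → queue [IW, IA, XU, LE]
Visit IW → queue [IA, XU, LE]
Visit IA → queue [XU, LE]
Visit XU → queue [LE]
Visit LE → queue []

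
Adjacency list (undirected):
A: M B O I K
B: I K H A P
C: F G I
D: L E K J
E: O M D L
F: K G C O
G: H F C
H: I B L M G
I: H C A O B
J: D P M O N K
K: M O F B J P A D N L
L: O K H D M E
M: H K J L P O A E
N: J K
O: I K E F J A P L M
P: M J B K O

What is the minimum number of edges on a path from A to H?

2

Level 0: A
Level 1: B, I, K, M, O
Level 2: C, D, E, F, H, J, L, N, P
Level 3: G
H first appears at level 2.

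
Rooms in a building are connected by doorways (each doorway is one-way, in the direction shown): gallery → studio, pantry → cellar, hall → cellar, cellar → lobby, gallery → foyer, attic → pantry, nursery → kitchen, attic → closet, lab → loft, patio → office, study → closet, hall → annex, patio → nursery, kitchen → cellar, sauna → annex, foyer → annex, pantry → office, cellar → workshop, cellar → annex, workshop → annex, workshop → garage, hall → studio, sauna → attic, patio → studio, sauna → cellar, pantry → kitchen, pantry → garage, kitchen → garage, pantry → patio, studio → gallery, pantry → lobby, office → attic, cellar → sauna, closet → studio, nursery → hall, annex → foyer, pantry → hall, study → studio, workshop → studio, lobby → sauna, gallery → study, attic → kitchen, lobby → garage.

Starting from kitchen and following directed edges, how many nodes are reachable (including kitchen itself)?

18

BFS from kitchen visits: kitchen, cellar, garage, annex, lobby, sauna, workshop, foyer, attic, studio, closet, pantry, gallery, hall, office, patio, study, nursery
Reachable nodes: 18 of 20 total.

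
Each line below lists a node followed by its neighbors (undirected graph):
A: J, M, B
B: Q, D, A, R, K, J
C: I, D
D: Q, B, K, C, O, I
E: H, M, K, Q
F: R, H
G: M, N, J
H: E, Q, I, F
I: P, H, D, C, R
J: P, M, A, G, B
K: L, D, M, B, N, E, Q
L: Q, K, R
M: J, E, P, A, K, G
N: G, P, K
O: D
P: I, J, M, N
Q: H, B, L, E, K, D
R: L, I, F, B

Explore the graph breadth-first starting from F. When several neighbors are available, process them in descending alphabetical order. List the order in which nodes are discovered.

F R H L I B Q E K P D C J A M N O G

Visit F; enqueue R, H → queue [R, H]
Visit R; enqueue L, I, B → queue [H, L, I, B]
Visit H; enqueue Q, E → queue [L, I, B, Q, E]
Visit L; enqueue K → queue [I, B, Q, E, K]
Visit I; enqueue P, D, C → queue [B, Q, E, K, P, D, C]
Visit B; enqueue J, A → queue [Q, E, K, P, D, C, J, A]
Visit Q → queue [E, K, P, D, C, J, A]
Visit E; enqueue M → queue [K, P, D, C, J, A, M]
Visit K; enqueue N → queue [P, D, C, J, A, M, N]
Visit P → queue [D, C, J, A, M, N]
Visit D; enqueue O → queue [C, J, A, M, N, O]
Visit C → queue [J, A, M, N, O]
Visit J; enqueue G → queue [A, M, N, O, G]
Visit A → queue [M, N, O, G]
Visit M → queue [N, O, G]
Visit N → queue [O, G]
Visit O → queue [G]
Visit G → queue []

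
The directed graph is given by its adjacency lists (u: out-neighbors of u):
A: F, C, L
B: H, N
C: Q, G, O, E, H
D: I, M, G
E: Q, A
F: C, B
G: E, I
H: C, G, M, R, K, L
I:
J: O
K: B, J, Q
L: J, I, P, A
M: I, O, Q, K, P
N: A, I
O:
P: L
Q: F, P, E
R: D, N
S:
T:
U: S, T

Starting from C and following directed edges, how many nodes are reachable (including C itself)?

18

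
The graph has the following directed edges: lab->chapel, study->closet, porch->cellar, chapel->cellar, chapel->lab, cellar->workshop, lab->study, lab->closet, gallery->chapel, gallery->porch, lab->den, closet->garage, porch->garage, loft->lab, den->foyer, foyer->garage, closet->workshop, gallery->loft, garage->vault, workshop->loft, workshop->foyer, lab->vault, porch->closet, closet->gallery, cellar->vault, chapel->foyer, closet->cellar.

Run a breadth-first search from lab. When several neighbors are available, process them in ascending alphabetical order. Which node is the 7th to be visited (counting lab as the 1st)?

cellar

Visit lab; enqueue chapel, closet, den, study, vault → queue [chapel, closet, den, study, vault]
Visit chapel; enqueue cellar, foyer → queue [closet, den, study, vault, cellar, foyer]
Visit closet; enqueue gallery, garage, workshop → queue [den, study, vault, cellar, foyer, gallery, garage, workshop]
Visit den → queue [study, vault, cellar, foyer, gallery, garage, workshop]
Visit study → queue [vault, cellar, foyer, gallery, garage, workshop]
Visit vault → queue [cellar, foyer, gallery, garage, workshop]
Visit cellar → queue [foyer, gallery, garage, workshop]
Visit foyer → queue [gallery, garage, workshop]
Visit gallery; enqueue loft, porch → queue [garage, workshop, loft, porch]
Visit garage → queue [workshop, loft, porch]
Visit workshop → queue [loft, porch]
Visit loft → queue [porch]
Visit porch → queue []

Visit order: lab, chapel, closet, den, study, vault, cellar, foyer, gallery, garage, workshop, loft, porch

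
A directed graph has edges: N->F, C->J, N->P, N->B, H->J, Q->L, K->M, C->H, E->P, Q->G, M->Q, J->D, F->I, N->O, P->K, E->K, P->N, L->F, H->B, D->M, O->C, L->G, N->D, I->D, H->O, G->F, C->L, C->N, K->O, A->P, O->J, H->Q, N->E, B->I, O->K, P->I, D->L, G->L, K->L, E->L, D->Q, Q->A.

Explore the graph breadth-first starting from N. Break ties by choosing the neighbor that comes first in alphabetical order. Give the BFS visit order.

N → B → D → E → F → O → P → I → L → M → Q → K → C → J → G → A → H

Visit N; enqueue B, D, E, F, O, P → queue [B, D, E, F, O, P]
Visit B; enqueue I → queue [D, E, F, O, P, I]
Visit D; enqueue L, M, Q → queue [E, F, O, P, I, L, M, Q]
Visit E; enqueue K → queue [F, O, P, I, L, M, Q, K]
Visit F → queue [O, P, I, L, M, Q, K]
Visit O; enqueue C, J → queue [P, I, L, M, Q, K, C, J]
Visit P → queue [I, L, M, Q, K, C, J]
Visit I → queue [L, M, Q, K, C, J]
Visit L; enqueue G → queue [M, Q, K, C, J, G]
Visit M → queue [Q, K, C, J, G]
Visit Q; enqueue A → queue [K, C, J, G, A]
Visit K → queue [C, J, G, A]
Visit C; enqueue H → queue [J, G, A, H]
Visit J → queue [G, A, H]
Visit G → queue [A, H]
Visit A → queue [H]
Visit H → queue []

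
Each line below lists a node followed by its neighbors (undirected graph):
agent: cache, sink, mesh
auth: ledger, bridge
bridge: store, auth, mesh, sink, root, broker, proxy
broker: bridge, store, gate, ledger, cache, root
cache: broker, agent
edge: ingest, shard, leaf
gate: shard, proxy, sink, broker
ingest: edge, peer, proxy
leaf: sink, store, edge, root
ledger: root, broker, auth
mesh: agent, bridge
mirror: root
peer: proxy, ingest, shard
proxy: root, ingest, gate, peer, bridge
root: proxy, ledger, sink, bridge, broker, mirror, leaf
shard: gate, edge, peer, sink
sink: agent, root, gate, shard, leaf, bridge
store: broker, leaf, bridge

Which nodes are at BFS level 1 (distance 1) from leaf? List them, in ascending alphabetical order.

edge, root, sink, store

Level 0: leaf
Level 1: edge, root, sink, store
Level 2: agent, bridge, broker, gate, ingest, ledger, mirror, proxy, shard
Level 3: auth, cache, mesh, peer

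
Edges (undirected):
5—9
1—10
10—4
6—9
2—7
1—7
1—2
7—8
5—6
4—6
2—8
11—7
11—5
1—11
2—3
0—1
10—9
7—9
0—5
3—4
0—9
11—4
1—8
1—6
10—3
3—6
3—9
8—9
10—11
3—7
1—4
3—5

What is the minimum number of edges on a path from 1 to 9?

2

Level 0: 1
Level 1: 0, 2, 4, 6, 7, 8, 10, 11
Level 2: 3, 5, 9
9 first appears at level 2.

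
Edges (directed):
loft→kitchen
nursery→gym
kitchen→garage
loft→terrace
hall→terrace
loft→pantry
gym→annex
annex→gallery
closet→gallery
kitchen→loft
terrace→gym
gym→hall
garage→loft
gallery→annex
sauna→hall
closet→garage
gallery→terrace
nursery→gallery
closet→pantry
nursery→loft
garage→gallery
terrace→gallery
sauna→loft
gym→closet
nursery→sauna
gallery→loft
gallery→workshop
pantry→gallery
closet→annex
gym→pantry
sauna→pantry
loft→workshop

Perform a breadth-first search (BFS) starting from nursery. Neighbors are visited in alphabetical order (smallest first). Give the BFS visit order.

nursery -> gallery -> gym -> loft -> sauna -> annex -> terrace -> workshop -> closet -> hall -> pantry -> kitchen -> garage

Visit nursery; enqueue gallery, gym, loft, sauna → queue [gallery, gym, loft, sauna]
Visit gallery; enqueue annex, terrace, workshop → queue [gym, loft, sauna, annex, terrace, workshop]
Visit gym; enqueue closet, hall, pantry → queue [loft, sauna, annex, terrace, workshop, closet, hall, pantry]
Visit loft; enqueue kitchen → queue [sauna, annex, terrace, workshop, closet, hall, pantry, kitchen]
Visit sauna → queue [annex, terrace, workshop, closet, hall, pantry, kitchen]
Visit annex → queue [terrace, workshop, closet, hall, pantry, kitchen]
Visit terrace → queue [workshop, closet, hall, pantry, kitchen]
Visit workshop → queue [closet, hall, pantry, kitchen]
Visit closet; enqueue garage → queue [hall, pantry, kitchen, garage]
Visit hall → queue [pantry, kitchen, garage]
Visit pantry → queue [kitchen, garage]
Visit kitchen → queue [garage]
Visit garage → queue []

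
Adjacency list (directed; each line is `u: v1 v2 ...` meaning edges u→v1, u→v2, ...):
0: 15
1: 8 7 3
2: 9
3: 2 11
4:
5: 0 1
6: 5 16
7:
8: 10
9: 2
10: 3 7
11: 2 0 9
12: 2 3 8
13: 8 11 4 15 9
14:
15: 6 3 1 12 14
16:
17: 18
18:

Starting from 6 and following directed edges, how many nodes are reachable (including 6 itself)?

15

BFS from 6 visits: 6, 16, 5, 1, 0, 8, 7, 3, 15, 10, 11, 2, 14, 12, 9
Reachable nodes: 15 of 19 total.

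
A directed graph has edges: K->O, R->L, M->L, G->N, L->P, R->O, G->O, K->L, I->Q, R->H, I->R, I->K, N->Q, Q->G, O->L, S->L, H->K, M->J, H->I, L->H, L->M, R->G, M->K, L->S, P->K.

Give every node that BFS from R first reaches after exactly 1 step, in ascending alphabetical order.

G, H, L, O

Level 0: R
Level 1: G, H, L, O
Level 2: I, K, M, N, P, S
Level 3: J, Q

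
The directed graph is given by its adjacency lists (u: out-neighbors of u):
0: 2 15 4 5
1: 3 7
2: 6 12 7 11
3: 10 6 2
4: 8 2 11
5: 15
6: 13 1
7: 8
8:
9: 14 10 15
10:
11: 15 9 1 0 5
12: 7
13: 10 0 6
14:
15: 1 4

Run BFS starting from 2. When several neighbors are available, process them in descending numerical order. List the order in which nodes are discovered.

2, 12, 11, 7, 6, 15, 9, 5, 1, 0, 8, 13, 4, 14, 10, 3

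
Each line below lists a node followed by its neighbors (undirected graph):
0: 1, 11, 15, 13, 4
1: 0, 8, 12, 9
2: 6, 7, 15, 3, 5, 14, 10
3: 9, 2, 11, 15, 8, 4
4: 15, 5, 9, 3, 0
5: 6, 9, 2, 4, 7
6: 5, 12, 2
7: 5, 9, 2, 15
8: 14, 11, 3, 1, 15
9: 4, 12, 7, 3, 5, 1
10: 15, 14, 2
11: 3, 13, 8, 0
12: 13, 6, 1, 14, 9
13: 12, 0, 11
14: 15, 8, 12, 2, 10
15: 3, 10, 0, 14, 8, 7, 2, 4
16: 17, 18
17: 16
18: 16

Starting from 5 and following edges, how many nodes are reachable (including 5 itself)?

16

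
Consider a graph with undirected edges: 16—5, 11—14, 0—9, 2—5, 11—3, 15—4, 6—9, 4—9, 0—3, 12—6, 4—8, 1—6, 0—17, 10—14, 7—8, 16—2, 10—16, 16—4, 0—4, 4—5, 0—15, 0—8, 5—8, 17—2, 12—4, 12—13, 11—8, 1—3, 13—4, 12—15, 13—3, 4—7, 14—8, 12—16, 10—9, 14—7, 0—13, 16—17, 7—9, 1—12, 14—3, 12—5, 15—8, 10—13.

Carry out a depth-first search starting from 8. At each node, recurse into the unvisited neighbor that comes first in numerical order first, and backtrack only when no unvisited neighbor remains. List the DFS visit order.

8, 0, 3, 1, 6, 9, 4, 5, 2, 16, 10, 13, 12, 15, 14, 7, 11, 17

Visit 8
8 → 0
0 → 3
3 → 1
1 → 6
6 → 9
9 → 4
4 → 5
5 → 2
2 → 16
16 → 10
10 → 13
13 → 12
12 → 15
10 → 14
14 → 7
14 → 11
16 → 17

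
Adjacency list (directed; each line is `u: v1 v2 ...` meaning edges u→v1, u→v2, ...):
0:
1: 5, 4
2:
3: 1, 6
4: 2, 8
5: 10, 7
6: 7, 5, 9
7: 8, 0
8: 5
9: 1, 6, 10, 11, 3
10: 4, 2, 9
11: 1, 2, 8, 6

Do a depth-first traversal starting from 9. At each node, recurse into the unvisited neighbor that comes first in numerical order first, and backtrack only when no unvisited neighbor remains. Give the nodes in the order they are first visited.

9, 1, 4, 2, 8, 5, 7, 0, 10, 3, 6, 11

Visit 9
9 → 1
1 → 4
4 → 2
4 → 8
8 → 5
5 → 7
7 → 0
5 → 10
9 → 3
3 → 6
9 → 11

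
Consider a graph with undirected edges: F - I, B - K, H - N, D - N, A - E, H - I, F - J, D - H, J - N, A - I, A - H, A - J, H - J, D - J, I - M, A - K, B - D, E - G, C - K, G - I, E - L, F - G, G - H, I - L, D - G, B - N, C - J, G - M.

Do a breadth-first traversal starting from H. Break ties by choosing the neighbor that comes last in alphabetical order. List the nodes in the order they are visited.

Visit H; enqueue N, J, I, G, D, A → queue [N, J, I, G, D, A]
Visit N; enqueue B → queue [J, I, G, D, A, B]
Visit J; enqueue F, C → queue [I, G, D, A, B, F, C]
Visit I; enqueue M, L → queue [G, D, A, B, F, C, M, L]
Visit G; enqueue E → queue [D, A, B, F, C, M, L, E]
Visit D → queue [A, B, F, C, M, L, E]
Visit A; enqueue K → queue [B, F, C, M, L, E, K]
Visit B → queue [F, C, M, L, E, K]
Visit F → queue [C, M, L, E, K]
Visit C → queue [M, L, E, K]
Visit M → queue [L, E, K]
Visit L → queue [E, K]
Visit E → queue [K]
Visit K → queue []

H → N → J → I → G → D → A → B → F → C → M → L → E → K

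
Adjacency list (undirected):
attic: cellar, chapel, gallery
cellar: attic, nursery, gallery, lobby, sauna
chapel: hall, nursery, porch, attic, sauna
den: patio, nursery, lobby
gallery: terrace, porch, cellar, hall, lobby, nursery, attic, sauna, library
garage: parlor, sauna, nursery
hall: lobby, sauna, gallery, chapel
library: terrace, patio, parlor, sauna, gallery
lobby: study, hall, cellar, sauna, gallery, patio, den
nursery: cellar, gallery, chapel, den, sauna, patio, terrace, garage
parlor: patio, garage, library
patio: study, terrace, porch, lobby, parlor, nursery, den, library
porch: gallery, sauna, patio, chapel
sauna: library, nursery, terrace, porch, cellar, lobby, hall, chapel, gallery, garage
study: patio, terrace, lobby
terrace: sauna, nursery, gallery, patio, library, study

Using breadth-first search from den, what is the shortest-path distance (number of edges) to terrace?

2

Level 0: den
Level 1: lobby, nursery, patio
Level 2: cellar, chapel, gallery, garage, hall, library, parlor, porch, sauna, study, terrace
Level 3: attic
terrace first appears at level 2.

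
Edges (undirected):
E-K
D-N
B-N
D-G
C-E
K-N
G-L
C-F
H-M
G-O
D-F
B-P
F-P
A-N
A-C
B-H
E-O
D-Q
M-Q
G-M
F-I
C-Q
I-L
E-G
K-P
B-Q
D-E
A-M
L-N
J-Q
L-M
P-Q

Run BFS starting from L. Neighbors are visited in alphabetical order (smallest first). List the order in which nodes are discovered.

Visit L; enqueue G, I, M, N → queue [G, I, M, N]
Visit G; enqueue D, E, O → queue [I, M, N, D, E, O]
Visit I; enqueue F → queue [M, N, D, E, O, F]
Visit M; enqueue A, H, Q → queue [N, D, E, O, F, A, H, Q]
Visit N; enqueue B, K → queue [D, E, O, F, A, H, Q, B, K]
Visit D → queue [E, O, F, A, H, Q, B, K]
Visit E; enqueue C → queue [O, F, A, H, Q, B, K, C]
Visit O → queue [F, A, H, Q, B, K, C]
Visit F; enqueue P → queue [A, H, Q, B, K, C, P]
Visit A → queue [H, Q, B, K, C, P]
Visit H → queue [Q, B, K, C, P]
Visit Q; enqueue J → queue [B, K, C, P, J]
Visit B → queue [K, C, P, J]
Visit K → queue [C, P, J]
Visit C → queue [P, J]
Visit P → queue [J]
Visit J → queue []

L → G → I → M → N → D → E → O → F → A → H → Q → B → K → C → P → J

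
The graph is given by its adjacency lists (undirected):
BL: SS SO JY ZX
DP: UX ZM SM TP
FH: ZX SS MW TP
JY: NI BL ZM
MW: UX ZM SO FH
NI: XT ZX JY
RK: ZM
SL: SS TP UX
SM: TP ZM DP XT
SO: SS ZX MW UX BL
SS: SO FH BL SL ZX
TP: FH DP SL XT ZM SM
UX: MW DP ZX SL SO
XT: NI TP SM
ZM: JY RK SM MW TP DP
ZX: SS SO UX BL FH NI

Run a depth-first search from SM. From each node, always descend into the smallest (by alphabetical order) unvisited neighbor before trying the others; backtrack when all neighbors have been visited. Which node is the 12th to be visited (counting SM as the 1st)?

Visit SM
SM → DP
DP → TP
TP → FH
FH → MW
MW → SO
SO → BL
BL → JY
JY → NI
NI → XT
NI → ZX
ZX → SS
SS → SL
SL → UX
JY → ZM
ZM → RK

Visit order: SM, DP, TP, FH, MW, SO, BL, JY, NI, XT, ZX, SS, SL, UX, ZM, RK

SS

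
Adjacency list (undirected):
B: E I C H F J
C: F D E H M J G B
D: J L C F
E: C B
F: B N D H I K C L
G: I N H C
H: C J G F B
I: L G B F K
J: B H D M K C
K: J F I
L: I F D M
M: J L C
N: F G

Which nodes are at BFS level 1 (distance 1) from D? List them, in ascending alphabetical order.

C, F, J, L

Level 0: D
Level 1: C, F, J, L
Level 2: B, E, G, H, I, K, M, N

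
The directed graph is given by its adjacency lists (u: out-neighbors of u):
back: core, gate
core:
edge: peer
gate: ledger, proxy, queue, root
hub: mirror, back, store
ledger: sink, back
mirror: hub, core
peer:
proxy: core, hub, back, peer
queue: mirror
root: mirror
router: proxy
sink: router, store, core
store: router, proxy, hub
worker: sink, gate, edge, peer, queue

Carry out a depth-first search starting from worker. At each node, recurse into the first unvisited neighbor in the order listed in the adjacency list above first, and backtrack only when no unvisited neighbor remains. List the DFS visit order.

worker sink router proxy core hub mirror back gate ledger queue root store peer edge

Visit worker
worker → sink
sink → router
router → proxy
proxy → core
proxy → hub
hub → mirror
hub → back
back → gate
gate → ledger
gate → queue
gate → root
hub → store
proxy → peer
worker → edge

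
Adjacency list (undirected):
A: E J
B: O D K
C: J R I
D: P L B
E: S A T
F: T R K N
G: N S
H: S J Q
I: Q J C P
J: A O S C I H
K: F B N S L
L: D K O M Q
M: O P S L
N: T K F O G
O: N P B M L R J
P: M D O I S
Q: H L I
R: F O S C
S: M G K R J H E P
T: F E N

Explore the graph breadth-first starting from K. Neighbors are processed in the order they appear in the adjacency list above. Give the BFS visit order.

K → F → B → N → S → L → T → R → O → D → G → M → J → H → E → P → Q → C → A → I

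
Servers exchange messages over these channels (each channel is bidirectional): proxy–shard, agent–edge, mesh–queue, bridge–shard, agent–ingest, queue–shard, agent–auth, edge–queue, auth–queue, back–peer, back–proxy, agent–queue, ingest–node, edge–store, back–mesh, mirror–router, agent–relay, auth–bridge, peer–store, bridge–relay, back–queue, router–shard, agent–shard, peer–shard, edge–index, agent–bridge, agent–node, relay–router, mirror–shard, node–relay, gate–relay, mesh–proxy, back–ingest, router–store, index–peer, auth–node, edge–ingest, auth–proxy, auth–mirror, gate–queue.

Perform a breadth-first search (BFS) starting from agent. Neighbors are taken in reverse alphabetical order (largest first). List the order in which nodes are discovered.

agent → shard → relay → queue → node → ingest → edge → bridge → auth → router → proxy → peer → mirror → gate → mesh → back → store → index

Visit agent; enqueue shard, relay, queue, node, ingest, edge, bridge, auth → queue [shard, relay, queue, node, ingest, edge, bridge, auth]
Visit shard; enqueue router, proxy, peer, mirror → queue [relay, queue, node, ingest, edge, bridge, auth, router, proxy, peer, mirror]
Visit relay; enqueue gate → queue [queue, node, ingest, edge, bridge, auth, router, proxy, peer, mirror, gate]
Visit queue; enqueue mesh, back → queue [node, ingest, edge, bridge, auth, router, proxy, peer, mirror, gate, mesh, back]
Visit node → queue [ingest, edge, bridge, auth, router, proxy, peer, mirror, gate, mesh, back]
Visit ingest → queue [edge, bridge, auth, router, proxy, peer, mirror, gate, mesh, back]
Visit edge; enqueue store, index → queue [bridge, auth, router, proxy, peer, mirror, gate, mesh, back, store, index]
Visit bridge → queue [auth, router, proxy, peer, mirror, gate, mesh, back, store, index]
Visit auth → queue [router, proxy, peer, mirror, gate, mesh, back, store, index]
Visit router → queue [proxy, peer, mirror, gate, mesh, back, store, index]
Visit proxy → queue [peer, mirror, gate, mesh, back, store, index]
Visit peer → queue [mirror, gate, mesh, back, store, index]
Visit mirror → queue [gate, mesh, back, store, index]
Visit gate → queue [mesh, back, store, index]
Visit mesh → queue [back, store, index]
Visit back → queue [store, index]
Visit store → queue [index]
Visit index → queue []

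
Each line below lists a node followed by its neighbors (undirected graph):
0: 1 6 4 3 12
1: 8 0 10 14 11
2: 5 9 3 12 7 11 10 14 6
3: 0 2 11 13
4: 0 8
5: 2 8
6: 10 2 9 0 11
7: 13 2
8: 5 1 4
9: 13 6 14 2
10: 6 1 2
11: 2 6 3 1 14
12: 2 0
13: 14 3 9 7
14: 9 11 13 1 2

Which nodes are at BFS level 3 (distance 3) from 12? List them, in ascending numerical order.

Level 0: 12
Level 1: 0, 2
Level 2: 1, 3, 4, 5, 6, 7, 9, 10, 11, 14
Level 3: 8, 13

8, 13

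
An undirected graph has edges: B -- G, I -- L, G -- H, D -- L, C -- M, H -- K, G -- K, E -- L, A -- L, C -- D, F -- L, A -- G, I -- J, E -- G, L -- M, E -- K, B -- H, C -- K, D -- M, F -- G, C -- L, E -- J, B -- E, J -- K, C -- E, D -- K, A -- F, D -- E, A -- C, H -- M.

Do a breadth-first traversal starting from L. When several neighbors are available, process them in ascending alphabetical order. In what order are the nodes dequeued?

Visit L; enqueue A, C, D, E, F, I, M → queue [A, C, D, E, F, I, M]
Visit A; enqueue G → queue [C, D, E, F, I, M, G]
Visit C; enqueue K → queue [D, E, F, I, M, G, K]
Visit D → queue [E, F, I, M, G, K]
Visit E; enqueue B, J → queue [F, I, M, G, K, B, J]
Visit F → queue [I, M, G, K, B, J]
Visit I → queue [M, G, K, B, J]
Visit M; enqueue H → queue [G, K, B, J, H]
Visit G → queue [K, B, J, H]
Visit K → queue [B, J, H]
Visit B → queue [J, H]
Visit J → queue [H]
Visit H → queue []

L → A → C → D → E → F → I → M → G → K → B → J → H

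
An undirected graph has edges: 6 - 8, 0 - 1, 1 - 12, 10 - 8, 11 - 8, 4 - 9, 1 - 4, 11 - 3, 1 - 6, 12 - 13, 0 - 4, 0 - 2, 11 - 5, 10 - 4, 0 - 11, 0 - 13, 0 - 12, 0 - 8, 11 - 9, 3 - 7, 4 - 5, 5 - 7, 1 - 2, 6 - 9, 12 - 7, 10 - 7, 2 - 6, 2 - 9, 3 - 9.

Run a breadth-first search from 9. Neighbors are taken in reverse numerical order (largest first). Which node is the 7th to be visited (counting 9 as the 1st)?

Visit 9; enqueue 11, 6, 4, 3, 2 → queue [11, 6, 4, 3, 2]
Visit 11; enqueue 8, 5, 0 → queue [6, 4, 3, 2, 8, 5, 0]
Visit 6; enqueue 1 → queue [4, 3, 2, 8, 5, 0, 1]
Visit 4; enqueue 10 → queue [3, 2, 8, 5, 0, 1, 10]
Visit 3; enqueue 7 → queue [2, 8, 5, 0, 1, 10, 7]
Visit 2 → queue [8, 5, 0, 1, 10, 7]
Visit 8 → queue [5, 0, 1, 10, 7]
Visit 5 → queue [0, 1, 10, 7]
Visit 0; enqueue 13, 12 → queue [1, 10, 7, 13, 12]
Visit 1 → queue [10, 7, 13, 12]
Visit 10 → queue [7, 13, 12]
Visit 7 → queue [13, 12]
Visit 13 → queue [12]
Visit 12 → queue []

Visit order: 9, 11, 6, 4, 3, 2, 8, 5, 0, 1, 10, 7, 13, 12

8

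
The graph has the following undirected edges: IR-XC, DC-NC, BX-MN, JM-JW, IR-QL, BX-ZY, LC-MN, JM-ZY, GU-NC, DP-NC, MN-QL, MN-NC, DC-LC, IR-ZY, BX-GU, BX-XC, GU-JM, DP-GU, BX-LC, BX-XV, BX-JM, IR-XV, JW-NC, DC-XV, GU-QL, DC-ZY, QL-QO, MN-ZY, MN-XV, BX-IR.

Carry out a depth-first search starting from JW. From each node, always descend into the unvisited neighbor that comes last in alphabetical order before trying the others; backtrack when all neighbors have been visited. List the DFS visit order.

Visit JW
JW → NC
NC → MN
MN → ZY
ZY → JM
JM → GU
GU → QL
QL → QO
QL → IR
IR → XV
XV → DC
DC → LC
LC → BX
BX → XC
GU → DP

JW, NC, MN, ZY, JM, GU, QL, QO, IR, XV, DC, LC, BX, XC, DP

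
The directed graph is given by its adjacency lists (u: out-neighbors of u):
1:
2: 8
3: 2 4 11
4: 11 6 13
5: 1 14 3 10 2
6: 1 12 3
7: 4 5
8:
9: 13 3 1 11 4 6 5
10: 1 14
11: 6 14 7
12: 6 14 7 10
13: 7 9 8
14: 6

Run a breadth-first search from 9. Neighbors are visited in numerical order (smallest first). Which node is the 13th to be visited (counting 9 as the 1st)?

7

Visit 9; enqueue 1, 3, 4, 5, 6, 11, 13 → queue [1, 3, 4, 5, 6, 11, 13]
Visit 1 → queue [3, 4, 5, 6, 11, 13]
Visit 3; enqueue 2 → queue [4, 5, 6, 11, 13, 2]
Visit 4 → queue [5, 6, 11, 13, 2]
Visit 5; enqueue 10, 14 → queue [6, 11, 13, 2, 10, 14]
Visit 6; enqueue 12 → queue [11, 13, 2, 10, 14, 12]
Visit 11; enqueue 7 → queue [13, 2, 10, 14, 12, 7]
Visit 13; enqueue 8 → queue [2, 10, 14, 12, 7, 8]
Visit 2 → queue [10, 14, 12, 7, 8]
Visit 10 → queue [14, 12, 7, 8]
Visit 14 → queue [12, 7, 8]
Visit 12 → queue [7, 8]
Visit 7 → queue [8]
Visit 8 → queue []

Visit order: 9, 1, 3, 4, 5, 6, 11, 13, 2, 10, 14, 12, 7, 8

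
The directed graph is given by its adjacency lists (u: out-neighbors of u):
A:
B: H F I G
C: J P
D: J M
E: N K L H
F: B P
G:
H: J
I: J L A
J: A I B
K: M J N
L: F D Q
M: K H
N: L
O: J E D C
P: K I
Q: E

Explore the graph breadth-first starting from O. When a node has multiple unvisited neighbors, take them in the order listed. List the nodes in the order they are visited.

Visit O; enqueue J, E, D, C → queue [J, E, D, C]
Visit J; enqueue A, I, B → queue [E, D, C, A, I, B]
Visit E; enqueue N, K, L, H → queue [D, C, A, I, B, N, K, L, H]
Visit D; enqueue M → queue [C, A, I, B, N, K, L, H, M]
Visit C; enqueue P → queue [A, I, B, N, K, L, H, M, P]
Visit A → queue [I, B, N, K, L, H, M, P]
Visit I → queue [B, N, K, L, H, M, P]
Visit B; enqueue F, G → queue [N, K, L, H, M, P, F, G]
Visit N → queue [K, L, H, M, P, F, G]
Visit K → queue [L, H, M, P, F, G]
Visit L; enqueue Q → queue [H, M, P, F, G, Q]
Visit H → queue [M, P, F, G, Q]
Visit M → queue [P, F, G, Q]
Visit P → queue [F, G, Q]
Visit F → queue [G, Q]
Visit G → queue [Q]
Visit Q → queue []

O → J → E → D → C → A → I → B → N → K → L → H → M → P → F → G → Q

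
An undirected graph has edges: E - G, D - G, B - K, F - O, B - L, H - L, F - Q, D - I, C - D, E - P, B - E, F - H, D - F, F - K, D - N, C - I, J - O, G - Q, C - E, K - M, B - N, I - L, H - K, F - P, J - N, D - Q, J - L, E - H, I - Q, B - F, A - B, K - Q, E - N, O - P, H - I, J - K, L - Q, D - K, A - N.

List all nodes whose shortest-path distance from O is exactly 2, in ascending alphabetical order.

Level 0: O
Level 1: F, J, P
Level 2: B, D, E, H, K, L, N, Q
Level 3: A, C, G, I, M

B, D, E, H, K, L, N, Q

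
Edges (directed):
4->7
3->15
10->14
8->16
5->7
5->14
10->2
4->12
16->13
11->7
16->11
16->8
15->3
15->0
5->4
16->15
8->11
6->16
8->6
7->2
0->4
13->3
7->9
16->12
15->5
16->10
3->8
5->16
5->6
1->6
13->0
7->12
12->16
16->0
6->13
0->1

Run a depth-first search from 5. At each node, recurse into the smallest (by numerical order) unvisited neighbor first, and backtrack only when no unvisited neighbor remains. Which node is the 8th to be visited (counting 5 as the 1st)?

Visit 5
5 → 4
4 → 7
7 → 2
7 → 9
7 → 12
12 → 16
16 → 0
0 → 1
1 → 6
6 → 13
13 → 3
3 → 8
8 → 11
3 → 15
16 → 10
10 → 14

Visit order: 5, 4, 7, 2, 9, 12, 16, 0, 1, 6, 13, 3, 8, 11, 15, 10, 14

0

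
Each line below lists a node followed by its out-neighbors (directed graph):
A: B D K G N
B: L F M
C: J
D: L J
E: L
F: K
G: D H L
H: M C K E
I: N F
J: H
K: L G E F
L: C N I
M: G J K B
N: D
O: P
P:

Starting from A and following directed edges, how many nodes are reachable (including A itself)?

14

BFS from A visits: A, N, K, G, D, B, L, F, E, H, J, M, I, C
Reachable nodes: 14 of 16 total.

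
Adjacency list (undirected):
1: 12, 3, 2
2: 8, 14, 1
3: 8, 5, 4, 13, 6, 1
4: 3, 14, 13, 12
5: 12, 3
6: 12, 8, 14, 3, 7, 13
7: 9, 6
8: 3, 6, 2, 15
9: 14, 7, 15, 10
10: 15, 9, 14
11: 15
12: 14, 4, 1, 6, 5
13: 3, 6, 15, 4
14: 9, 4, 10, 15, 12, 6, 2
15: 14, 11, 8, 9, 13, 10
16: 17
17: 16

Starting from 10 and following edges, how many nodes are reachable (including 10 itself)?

15

BFS from 10 visits: 10, 15, 14, 9, 13, 11, 8, 12, 6, 4, 2, 7, 3, 5, 1
Reachable nodes: 15 of 17 total.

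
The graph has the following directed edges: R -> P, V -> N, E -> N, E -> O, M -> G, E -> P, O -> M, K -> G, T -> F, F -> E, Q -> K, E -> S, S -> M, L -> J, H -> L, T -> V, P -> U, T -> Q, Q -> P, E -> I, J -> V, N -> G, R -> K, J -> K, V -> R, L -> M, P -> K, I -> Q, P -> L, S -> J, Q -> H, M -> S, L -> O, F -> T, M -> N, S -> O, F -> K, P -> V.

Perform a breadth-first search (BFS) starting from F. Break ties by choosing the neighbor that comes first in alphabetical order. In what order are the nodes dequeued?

F -> E -> K -> T -> I -> N -> O -> P -> S -> G -> Q -> V -> M -> L -> U -> J -> H -> R

Visit F; enqueue E, K, T → queue [E, K, T]
Visit E; enqueue I, N, O, P, S → queue [K, T, I, N, O, P, S]
Visit K; enqueue G → queue [T, I, N, O, P, S, G]
Visit T; enqueue Q, V → queue [I, N, O, P, S, G, Q, V]
Visit I → queue [N, O, P, S, G, Q, V]
Visit N → queue [O, P, S, G, Q, V]
Visit O; enqueue M → queue [P, S, G, Q, V, M]
Visit P; enqueue L, U → queue [S, G, Q, V, M, L, U]
Visit S; enqueue J → queue [G, Q, V, M, L, U, J]
Visit G → queue [Q, V, M, L, U, J]
Visit Q; enqueue H → queue [V, M, L, U, J, H]
Visit V; enqueue R → queue [M, L, U, J, H, R]
Visit M → queue [L, U, J, H, R]
Visit L → queue [U, J, H, R]
Visit U → queue [J, H, R]
Visit J → queue [H, R]
Visit H → queue [R]
Visit R → queue []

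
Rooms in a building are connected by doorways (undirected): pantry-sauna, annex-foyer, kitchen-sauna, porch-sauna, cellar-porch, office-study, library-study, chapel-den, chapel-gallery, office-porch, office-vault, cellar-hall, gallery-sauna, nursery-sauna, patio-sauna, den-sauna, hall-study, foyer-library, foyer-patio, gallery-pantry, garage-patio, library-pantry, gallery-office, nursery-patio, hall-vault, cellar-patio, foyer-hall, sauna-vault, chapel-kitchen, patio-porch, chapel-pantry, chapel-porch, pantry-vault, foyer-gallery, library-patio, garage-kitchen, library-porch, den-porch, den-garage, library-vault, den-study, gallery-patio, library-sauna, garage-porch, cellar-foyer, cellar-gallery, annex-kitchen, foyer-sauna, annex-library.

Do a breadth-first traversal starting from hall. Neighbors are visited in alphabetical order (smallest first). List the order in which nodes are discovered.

Visit hall; enqueue cellar, foyer, study, vault → queue [cellar, foyer, study, vault]
Visit cellar; enqueue gallery, patio, porch → queue [foyer, study, vault, gallery, patio, porch]
Visit foyer; enqueue annex, library, sauna → queue [study, vault, gallery, patio, porch, annex, library, sauna]
Visit study; enqueue den, office → queue [vault, gallery, patio, porch, annex, library, sauna, den, office]
Visit vault; enqueue pantry → queue [gallery, patio, porch, annex, library, sauna, den, office, pantry]
Visit gallery; enqueue chapel → queue [patio, porch, annex, library, sauna, den, office, pantry, chapel]
Visit patio; enqueue garage, nursery → queue [porch, annex, library, sauna, den, office, pantry, chapel, garage, nursery]
Visit porch → queue [annex, library, sauna, den, office, pantry, chapel, garage, nursery]
Visit annex; enqueue kitchen → queue [library, sauna, den, office, pantry, chapel, garage, nursery, kitchen]
Visit library → queue [sauna, den, office, pantry, chapel, garage, nursery, kitchen]
Visit sauna → queue [den, office, pantry, chapel, garage, nursery, kitchen]
Visit den → queue [office, pantry, chapel, garage, nursery, kitchen]
Visit office → queue [pantry, chapel, garage, nursery, kitchen]
Visit pantry → queue [chapel, garage, nursery, kitchen]
Visit chapel → queue [garage, nursery, kitchen]
Visit garage → queue [nursery, kitchen]
Visit nursery → queue [kitchen]
Visit kitchen → queue []

hall, cellar, foyer, study, vault, gallery, patio, porch, annex, library, sauna, den, office, pantry, chapel, garage, nursery, kitchen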